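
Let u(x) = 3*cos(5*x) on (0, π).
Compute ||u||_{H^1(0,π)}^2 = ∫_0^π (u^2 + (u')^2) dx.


||u||_{H^1(0,π)}^2 = 117*π

u'(x) = -15*sin(5*x).
Expand u² and (u')² and integrate term by term on (0, π), using: for integers n ≥ 1, ∫_0^π sin²(nx) dx = ∫_0^π cos²(nx) dx = π/2; for n ≠ n', ∫_0^π sin(nx)sin(n'x) dx = ∫_0^π cos(nx)cos(n'x) dx = 0; and by product-to-sum, ∫_0^π sin(nx)cos(n'x) dx = ½∫_0^π [sin((n+n')x) + sin((n−n')x)] dx, which is 0 when n+n' is even and 2n/(n²−n'²) when n+n' is odd (it need not vanish on (0, π)).
  u² squared terms: (3)²·∫cos(5x)² dx = 9·π/2 = 9*π/2.
  So ∫_0^π u² dx = 9*π/2.
  (u')² squared terms: (-15)²·∫sin(5x)² dx = 225·π/2 = 225*π/2.
  So ∫_0^π (u')² dx = 225*π/2.
||u||_{H^1}^2 = (9*π/2) + (225*π/2) = 117*π.


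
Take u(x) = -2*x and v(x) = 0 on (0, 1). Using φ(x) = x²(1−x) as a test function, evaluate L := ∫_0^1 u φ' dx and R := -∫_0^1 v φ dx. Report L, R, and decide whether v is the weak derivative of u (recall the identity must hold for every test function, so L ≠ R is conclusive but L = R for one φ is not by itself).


LHS = 1/6, RHS = 0. No, v is not the weak derivative of u.

u(x) = -2*x, classical derivative u'(x) = -2.
φ(x) = x²(1−x), so φ'(x) = x*(2 - 3*x).
Note φ(0) = φ(1) = 0, so the boundary term u·φ vanishes.
LHS = ∫_0^1 u(x) φ'(x) dx = ∫_0^1 (6*x^3 - 4*x^2) dx. Term by term:
  ∫_0^1 6*x^3 dx = 3/2;  ∫_0^1 -4*x^2 dx = -4/3.
Sum: 3/2 − 4/3 = 1/6.
So LHS = 1/6.
∫_0^1 v(x) φ(x) dx = ∫_0^1 (0) dx. Term by term:
  ∫_0^1 0 dx = 0.
So RHS = -∫_0^1 v(x) φ(x) dx = 0.
LHS − RHS = 1/6 ≠ 0, so the identity fails.
(For a valid weak derivative the identity must hold for EVERY test function, in particular this one. The failure shows v is NOT the weak derivative of u.)
Correct weak derivative would be u'(x) = -2.


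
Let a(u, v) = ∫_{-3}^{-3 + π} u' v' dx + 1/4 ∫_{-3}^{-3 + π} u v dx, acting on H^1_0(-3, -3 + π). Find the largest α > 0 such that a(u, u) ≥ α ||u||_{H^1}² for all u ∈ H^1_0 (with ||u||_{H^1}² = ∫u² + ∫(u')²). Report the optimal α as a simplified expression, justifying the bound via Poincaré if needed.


α = 5/8

Coercivity of a(·,·) on H^1_0(-3, -3 + π) means a(u, u) ≥ α ||u||_{H^1}² for every u ∈ H^1_0.
The interval has length L = π, and Poincaré/coercivity depend only on L. Here a(u, u) = ∫(u')² + (1/4)·∫u².
Here 0 < c = 1/4 < 1. The condition a(u,u) ≥ α||u||_{H^1}² reads (1−α)∫(u')² ≥ (α−c)∫u². Any admissible α is ≤ 1 (rapidly oscillating u have ∫u²/∫(u')² → 0), and α = 1 would force 0 ≥ (1−c)∫u², impossible since c < 1; so 1−α > 0. By the sharp Poincaré inequality on H^1_0 of an interval of length L, ∫(u')² ≥ (π/L)²∫u² with equality for the first sine mode sin(π(x−x₀)/L) (x₀ the left endpoint), so the inequality holds for all u iff (1−α)(π/L)² ≥ α − c, i.e. α ≤ ((π/L)² + c)/((π/L)² + 1) = (1 + c(L/π)²)/(1 + (L/π)²). With (π/L)² = 1 and c = 1/4, the largest admissible constant is α = ((π/L)² + c)/((π/L)² + 1).
Simplifying, α = 5/8.


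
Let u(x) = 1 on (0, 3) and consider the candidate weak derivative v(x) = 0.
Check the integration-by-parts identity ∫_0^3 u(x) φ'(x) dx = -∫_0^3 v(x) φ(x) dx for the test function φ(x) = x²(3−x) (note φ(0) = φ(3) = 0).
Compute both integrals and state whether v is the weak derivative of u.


LHS = 0, RHS = 0. Yes, v = u' weakly.

u(x) = 1, classical derivative u'(x) = 0.
φ(x) = x²(3−x), so φ'(x) = 3*x*(2 - x).
Note φ(0) = φ(3) = 0, so the boundary term u·φ vanishes.
LHS = ∫_0^3 u(x) φ'(x) dx = ∫_0^3 (-3*x^2 + 6*x) dx. Term by term:
  ∫_0^3 -3*x^2 dx = -27;  ∫_0^3 6*x dx = 27.
Sum: -27 + 27 = 0.
So LHS = 0.
∫_0^3 v(x) φ(x) dx = ∫_0^3 (0) dx. Term by term:
  ∫_0^3 0 dx = 0.
So RHS = -∫_0^3 v(x) φ(x) dx = 0.
LHS = RHS, so the identity holds for this test φ.
Moreover u is smooth here and v(x) = u'(x) = 0 pointwise, so the identity holds for every test function. Hence v is the weak derivative of u.


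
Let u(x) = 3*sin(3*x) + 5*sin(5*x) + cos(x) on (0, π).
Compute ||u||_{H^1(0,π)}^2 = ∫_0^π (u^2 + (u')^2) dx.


||u||_{H^1(0,π)}^2 = 371*π

u'(x) = -sin(x) + 9*cos(3*x) + 25*cos(5*x).
Expand u² and (u')² and integrate term by term on (0, π), using: for integers n ≥ 1, ∫_0^π sin²(nx) dx = ∫_0^π cos²(nx) dx = π/2; for n ≠ n', ∫_0^π sin(nx)sin(n'x) dx = ∫_0^π cos(nx)cos(n'x) dx = 0; and by product-to-sum, ∫_0^π sin(nx)cos(n'x) dx = ½∫_0^π [sin((n+n')x) + sin((n−n')x)] dx, which is 0 when n+n' is even and 2n/(n²−n'²) when n+n' is odd (it need not vanish on (0, π)).
  u² squared terms: (3)²·∫sin(3x)² dx = 9·π/2 = 9*π/2;  (5)²·∫sin(5x)² dx = 25·π/2 = 25*π/2;  (1)²·∫cos(x)² dx = 1·π/2 = π/2.
  u² cross terms: 2·(3)·(5)·∫sin(3x)·sin(5x) dx = 30·(0) = 0;  2·(3)·(1)·∫sin(3x)·cos(x) dx = 6·(0) = 0;  2·(5)·(1)·∫sin(5x)·cos(x) dx = 10·(0) = 0.
  So ∫_0^π u² dx = 9*π/2 + 25*π/2 + π/2 + 0 + 0 + 0 = 35*π/2.
  (u')² squared terms: (-1)²·∫sin(x)² dx = 1·π/2 = π/2;  (9)²·∫cos(3x)² dx = 81·π/2 = 81*π/2;  (25)²·∫cos(5x)² dx = 625·π/2 = 625*π/2.
  (u')² cross terms: 2·(-1)·(9)·∫sin(x)·cos(3x) dx = -18·(0) = 0;  2·(-1)·(25)·∫sin(x)·cos(5x) dx = -50·(0) = 0;  2·(9)·(25)·∫cos(3x)·cos(5x) dx = 450·(0) = 0.
  So ∫_0^π (u')² dx = π/2 + 81*π/2 + 625*π/2 + 0 + 0 + 0 = 707*π/2.
||u||_{H^1}^2 = (35*π/2) + (707*π/2) = 371*π.


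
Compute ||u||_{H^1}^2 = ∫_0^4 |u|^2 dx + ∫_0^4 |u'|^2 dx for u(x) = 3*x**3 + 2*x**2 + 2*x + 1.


||u||_{H^1}^2 = 1963036/35

The H^1 norm (squared) on an interval (0, L) is
  ||u||_{H^1}^2 = ∫_0^L u(x)^2 dx + ∫_0^L u'(x)^2 dx.
Compute u'(x) = 9*x**2 + 4*x + 2.
Then u(x)^2 = 9*x**6 + 12*x**5 + 16*x**4 + 14*x**3 + 8*x**2 + 4*x + 1 and u'(x)^2 = 81*x**4 + 72*x**3 + 52*x**2 + 16*x + 4.
Integrate each monomial from 0 to 4 using ∫_0^4 c·x^n dx = c·4^(n+1)/(n+1):
  ∫_0^4 u(x)^2 dx = ∫_0^4 (9*x^6 + 12*x^5 + 16*x^4 + 14*x^3 + 8*x^2 + 4*x + 1) dx. Term by term:
    ∫_0^4 9*x^6 dx = 147456/7;  ∫_0^4 12*x^5 dx = 8192;  ∫_0^4 16*x^4 dx = 16384/5;
    ∫_0^4 14*x^3 dx = 896;  ∫_0^4 8*x^2 dx = 512/3;  ∫_0^4 4*x dx = 32;
    ∫_0^4 1 dx = 4.
  Sum: 147456/7 + 8192 + 16384/5 + 896 + 512/3 + 32 + 4 = 3531844/105.
  ∫_0^4 u'(x)^2 dx = ∫_0^4 (81*x^4 + 72*x^3 + 52*x^2 + 16*x + 4) dx. Term by term:
    ∫_0^4 81*x^4 dx = 82944/5;  ∫_0^4 72*x^3 dx = 4608;  ∫_0^4 52*x^2 dx = 3328/3;
    ∫_0^4 16*x dx = 128;  ∫_0^4 4 dx = 16.
  Sum: 82944/5 + 4608 + 3328/3 + 128 + 16 = 336752/15.
Adding: ||u||_{H^1}^2 = 3531844/105 + 336752/15 = 1963036/35.


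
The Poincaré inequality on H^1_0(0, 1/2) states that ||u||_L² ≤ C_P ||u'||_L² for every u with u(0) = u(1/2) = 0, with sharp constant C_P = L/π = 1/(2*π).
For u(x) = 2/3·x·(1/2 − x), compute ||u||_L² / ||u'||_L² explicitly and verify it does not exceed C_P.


||u||_L² / ||u'||_L² = sqrt(10)/20 < C_P = 1/(2*π).

u(x) = 2/3·x·(1/2 − x), so u'(x) = 1/3 - 4*x/3.
u(x) = 2/3·x·(1/2 − x) vanishes at x = 0 and x = 1/2, so u ∈ H^1_0(0, 1/2). Differentiate via the product rule and integrate the resulting polynomials term by term.
  ∫_0^1/2 u² dx = ∫_0^1/2 (4*x^4/9 - 4*x^3/9 + x^2/9) dx. Term by term:
    ∫_0^1/2 4*x^4/9 dx = 1/360;  ∫_0^1/2 -4*x^3/9 dx = -1/144;  ∫_0^1/2 x^2/9 dx = 1/216.
  Sum: 1/360 − 1/144 + 1/216 = 1/2160.
  ∫_0^1/2 (u')² dx = ∫_0^1/2 (16*x^2/9 - 8*x/9 + 1/9) dx. Term by term:
    ∫_0^1/2 16*x^2/9 dx = 2/27;  ∫_0^1/2 -8*x/9 dx = -1/9;  ∫_0^1/2 1/9 dx = 1/18.
  Sum: 2/27 − 1/9 + 1/18 = 1/54.
∫_0^1/2 u² dx = 1/2160, so ||u||_L² = sqrt(15)/180.
∫_0^1/2 (u')² dx = 1/54, so ||u'||_L² = sqrt(6)/18.
Ratio ||u||_L² / ||u'||_L² = sqrt(10)/20.
Sharp Poincaré constant on H^1_0(0, 1/2) is C_P = L/π = 1/(2*π), achieved by sin(2*π·x).
A polynomial bump cannot attain the sharp Poincaré constant (only the first sine eigenfunction does), so the ratio is strictly less than C_P, consistent with ||u||_L² ≤ C_P ||u'||_L².


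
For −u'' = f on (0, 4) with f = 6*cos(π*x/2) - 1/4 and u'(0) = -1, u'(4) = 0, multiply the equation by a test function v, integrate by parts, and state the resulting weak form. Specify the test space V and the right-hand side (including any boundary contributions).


V = H^1(0, 4) (v unrestricted at boundary; u is determined up to an additive constant); weak form: ∫_0^4 u'v' dx = ∫_0^4 (6*cos(π*x/2) - 1/4) v dx + v(0) for all v ∈ V.

Multiply both sides by a test function v and integrate from 0 to 4:
  ∫_0^4 −u''(x) v(x) dx = ∫_0^4 f(x) v(x) dx.
Integrate the LHS by parts once:
  ∫_0^4 −u'' v dx = −[u'(x) v(x)]_0^4 + ∫_0^4 u'(x) v'(x) dx.
Thus ∫_0^4 u'(x) v'(x) dx = ∫_0^4 f(x) v(x) dx + [u'(x) v(x)]_0^4.
Choose V so that boundary terms are either known or forced to vanish.
u has inhomogeneous Neumann u'(0) = -1, u'(4) = 0. [u' v]_0^4 = (0)·v(4) − (-1)·v(0) = v(0). Take V = H^1(0, 4); boundary term becomes part of RHS.
Weak formulation: find u (satisfying any essential BC) such that ∫_0^4 u'(x) v'(x) dx = ∫_0^4 f v dx + v(0) for all v ∈ V (Neumann data are natural BCs: they enter the RHS as boundary terms).
Substituting f(x) = 6*cos(π*x/2) - 1/4, the right-hand side is ∫_0^4 (6*cos(π*x/2) - 1/4) v dx + v(0).
Compatibility check (pure Neumann): taking v ≡ 1 ∈ V gives 0 = ∫_0^4 f dx + (0) − (-1), i.e. ∫_0^4 f dx must equal u'(0) − u'(4) = -1. Indeed ∫_0^4 (6*cos(π*x/2) - 1/4) dx = -1, so the data are compatible. The solution is then unique only up to an additive constant (fix it e.g. by requiring ∫_0^4 u dx = 0).


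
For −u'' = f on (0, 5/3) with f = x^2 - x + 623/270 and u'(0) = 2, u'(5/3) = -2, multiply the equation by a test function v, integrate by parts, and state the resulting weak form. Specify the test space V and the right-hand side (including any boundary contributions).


V = H^1(0, 5/3) (v unrestricted at boundary; u is determined up to an additive constant); weak form: ∫_0^5/3 u'v' dx = ∫_0^5/3 (x^2 - x + 623/270) v dx − 2·v(5/3) − 2·v(0) for all v ∈ V.

Multiply both sides by a test function v and integrate from 0 to 5/3:
  ∫_0^5/3 −u''(x) v(x) dx = ∫_0^5/3 f(x) v(x) dx.
Integrate the LHS by parts once:
  ∫_0^5/3 −u'' v dx = −[u'(x) v(x)]_0^5/3 + ∫_0^5/3 u'(x) v'(x) dx.
Thus ∫_0^5/3 u'(x) v'(x) dx = ∫_0^5/3 f(x) v(x) dx + [u'(x) v(x)]_0^5/3.
Choose V so that boundary terms are either known or forced to vanish.
u has inhomogeneous Neumann u'(0) = 2, u'(5/3) = -2. [u' v]_0^5/3 = (-2)·v(5/3) − (2)·v(0) = − 2·v(5/3) − 2·v(0). Take V = H^1(0, 5/3); boundary term becomes part of RHS.
Weak formulation: find u (satisfying any essential BC) such that ∫_0^5/3 u'(x) v'(x) dx = ∫_0^5/3 f v dx − 2·v(5/3) − 2·v(0) for all v ∈ V (Neumann data are natural BCs: they enter the RHS as boundary terms).
Substituting f(x) = x^2 - x + 623/270, the right-hand side is ∫_0^5/3 (x^2 - x + 623/270) v dx − 2·v(5/3) − 2·v(0).
Compatibility check (pure Neumann): taking v ≡ 1 ∈ V gives 0 = ∫_0^5/3 f dx + (-2) − (2), i.e. ∫_0^5/3 f dx must equal u'(0) − u'(5/3) = 4. Indeed ∫_0^5/3 (x^2 - x + 623/270) dx = 4, so the data are compatible. The solution is then unique only up to an additive constant (fix it e.g. by requiring ∫_0^5/3 u dx = 0).


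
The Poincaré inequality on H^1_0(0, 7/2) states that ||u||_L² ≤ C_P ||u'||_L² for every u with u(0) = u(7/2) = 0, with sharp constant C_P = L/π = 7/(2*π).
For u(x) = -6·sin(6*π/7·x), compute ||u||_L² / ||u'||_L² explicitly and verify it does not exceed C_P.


||u||_L² / ||u'||_L² = 7/(6*π) < C_P = 7/(2*π).

u(x) = -6·sin(6*π/7·x), so u'(x) = -36*π*cos(6*π*x/7)/7.
Writing u(x) = A·sin(kπx/L) with A = -6 and k = 3, use ∫_0^L sin²(kπx/L) dx = L/2 and ∫_0^L cos²(kπx/L) dx = L/2.
u² = 36·sin²(6*π/7·x) and (u')² = 1296*π^2/49·cos²(6*π/7·x), and each of sin², cos² integrates to L/2 = 7/4 over (0, 7/2).
∫_0^7/2 u² dx = 63, so ||u||_L² = 3*sqrt(7).
∫_0^7/2 (u')² dx = 324*π^2/7, so ||u'||_L² = 18*sqrt(7)*π/7.
Ratio ||u||_L² / ||u'||_L² = 7/(6*π).
Sharp Poincaré constant on H^1_0(0, 7/2) is C_P = L/π = 7/(2*π), achieved by sin(2*π/7·x).
This is the k = 3 harmonic; the ratio L/(kπ) is strictly less than C_P = L/π, consistent with the sharp inequality ||u||_L² ≤ C_P ||u'||_L².


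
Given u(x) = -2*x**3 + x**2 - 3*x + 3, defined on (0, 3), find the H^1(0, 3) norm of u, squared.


||u||_{H^1}^2 = 189603/70

The H^1 norm (squared) on an interval (0, L) is
  ||u||_{H^1}^2 = ∫_0^L u(x)^2 dx + ∫_0^L u'(x)^2 dx.
Compute u'(x) = -6*x**2 + 2*x - 3.
Then u(x)^2 = 4*x**6 - 4*x**5 + 13*x**4 - 18*x**3 + 15*x**2 - 18*x + 9 and u'(x)^2 = 36*x**4 - 24*x**3 + 40*x**2 - 12*x + 9.
Integrate each monomial from 0 to 3 using ∫_0^3 c·x^n dx = c·3^(n+1)/(n+1):
  ∫_0^3 u(x)^2 dx = ∫_0^3 (4*x^6 - 4*x^5 + 13*x^4 - 18*x^3 + 15*x^2 - 18*x + 9) dx. Term by term:
    ∫_0^3 4*x^6 dx = 8748/7;  ∫_0^3 -4*x^5 dx = -486;  ∫_0^3 13*x^4 dx = 3159/5;
    ∫_0^3 -18*x^3 dx = -729/2;  ∫_0^3 15*x^2 dx = 135;  ∫_0^3 -18*x dx = -81;
    ∫_0^3 9 dx = 27.
  Sum: 8748/7 − 486 + 3159/5 − 729/2 + 135 − 81 + 27 = 77841/70.
  ∫_0^3 u'(x)^2 dx = ∫_0^3 (36*x^4 - 24*x^3 + 40*x^2 - 12*x + 9) dx. Term by term:
    ∫_0^3 36*x^4 dx = 8748/5;  ∫_0^3 -24*x^3 dx = -486;  ∫_0^3 40*x^2 dx = 360;
    ∫_0^3 -12*x dx = -54;  ∫_0^3 9 dx = 27.
  Sum: 8748/5 − 486 + 360 − 54 + 27 = 7983/5.
Adding: ||u||_{H^1}^2 = 77841/70 + 7983/5 = 189603/70.


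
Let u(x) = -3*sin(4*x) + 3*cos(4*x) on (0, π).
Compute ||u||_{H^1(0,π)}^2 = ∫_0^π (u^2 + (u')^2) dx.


||u||_{H^1(0,π)}^2 = 153*π

u'(x) = -12*sin(4*x) - 12*cos(4*x).
Expand u² and (u')² and integrate term by term on (0, π), using: for integers n ≥ 1, ∫_0^π sin²(nx) dx = ∫_0^π cos²(nx) dx = π/2; for n ≠ n', ∫_0^π sin(nx)sin(n'x) dx = ∫_0^π cos(nx)cos(n'x) dx = 0; and by product-to-sum, ∫_0^π sin(nx)cos(n'x) dx = ½∫_0^π [sin((n+n')x) + sin((n−n')x)] dx, which is 0 when n+n' is even and 2n/(n²−n'²) when n+n' is odd (it need not vanish on (0, π)).
  u² squared terms: (-3)²·∫sin(4x)² dx = 9·π/2 = 9*π/2;  (3)²·∫cos(4x)² dx = 9·π/2 = 9*π/2.
  u² cross terms: 2·(-3)·(3)·∫sin(4x)·cos(4x) dx = -18·(0) = 0.
  So ∫_0^π u² dx = 9*π/2 + 9*π/2 + 0 = 9*π.
  (u')² squared terms: (-12)²·∫cos(4x)² dx = 144·π/2 = 72*π;  (-12)²·∫sin(4x)² dx = 144·π/2 = 72*π.
  (u')² cross terms: 2·(-12)·(-12)·∫cos(4x)·sin(4x) dx = 288·(0) = 0.
  So ∫_0^π (u')² dx = 72*π + 72*π + 0 = 144*π.
||u||_{H^1}^2 = (9*π) + (144*π) = 153*π.


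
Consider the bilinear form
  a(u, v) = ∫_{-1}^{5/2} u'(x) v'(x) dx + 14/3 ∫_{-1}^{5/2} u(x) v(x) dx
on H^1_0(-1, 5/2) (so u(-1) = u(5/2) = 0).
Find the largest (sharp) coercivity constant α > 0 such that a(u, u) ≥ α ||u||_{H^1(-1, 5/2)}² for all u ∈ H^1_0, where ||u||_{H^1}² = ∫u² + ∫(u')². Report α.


α = 1

Coercivity of a(·,·) on H^1_0(-1, 5/2) means a(u, u) ≥ α ||u||_{H^1}² for every u ∈ H^1_0.
The interval has length L = 7/2, and Poincaré/coercivity depend only on L. Here a(u, u) = ∫(u')² + (14/3)·∫u².
Here c = 14/3 ≥ 1, so a(u,u) = ∫(u')² + c∫u² ≥ ∫(u')² + ∫u² = ||u||_{H^1}², i.e. α = 1 works. No larger α is possible: a(u,u) ≥ α||u||_{H^1}² means (1−α)∫(u')² ≥ (α−c)∫u², and for the modes u_n = sin(nπ(x−x₀)/L) (x₀ the left endpoint) one has ∫u_n²/∫(u_n')² = (L/(nπ))² → 0, so a(u_n,u_n)/||u_n||_{H^1}² → 1. Hence the optimal constant is α = 1.
Therefore α = 1.


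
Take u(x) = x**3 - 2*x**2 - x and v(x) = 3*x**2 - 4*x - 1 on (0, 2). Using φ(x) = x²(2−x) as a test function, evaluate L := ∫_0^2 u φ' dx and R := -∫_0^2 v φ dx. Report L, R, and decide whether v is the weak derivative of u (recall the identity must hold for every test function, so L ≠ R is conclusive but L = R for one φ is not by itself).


LHS = 4/3, RHS = 4/3. Yes, v = u' weakly.

u(x) = x**3 - 2*x**2 - x, classical derivative u'(x) = 3*x**2 - 4*x - 1.
φ(x) = x²(2−x), so φ'(x) = x*(4 - 3*x).
Note φ(0) = φ(2) = 0, so the boundary term u·φ vanishes.
LHS = ∫_0^2 u(x) φ'(x) dx = ∫_0^2 (-3*x^5 + 10*x^4 - 5*x^3 - 4*x^2) dx. Term by term:
  ∫_0^2 -3*x^5 dx = -32;  ∫_0^2 10*x^4 dx = 64;  ∫_0^2 -5*x^3 dx = -20;
  ∫_0^2 -4*x^2 dx = -32/3.
Sum: -32 + 64 − 20 − 32/3 = 4/3.
So LHS = 4/3.
∫_0^2 v(x) φ(x) dx = ∫_0^2 (-3*x^5 + 10*x^4 - 7*x^3 - 2*x^2) dx. Term by term:
  ∫_0^2 -3*x^5 dx = -32;  ∫_0^2 10*x^4 dx = 64;  ∫_0^2 -7*x^3 dx = -28;
  ∫_0^2 -2*x^2 dx = -16/3.
Sum: -32 + 64 − 28 − 16/3 = -4/3.
So RHS = -∫_0^2 v(x) φ(x) dx = 4/3.
LHS = RHS, so the identity holds for this test φ.
Moreover u is smooth here and v(x) = u'(x) = 3*x**2 - 4*x - 1 pointwise, so the identity holds for every test function. Hence v is the weak derivative of u.


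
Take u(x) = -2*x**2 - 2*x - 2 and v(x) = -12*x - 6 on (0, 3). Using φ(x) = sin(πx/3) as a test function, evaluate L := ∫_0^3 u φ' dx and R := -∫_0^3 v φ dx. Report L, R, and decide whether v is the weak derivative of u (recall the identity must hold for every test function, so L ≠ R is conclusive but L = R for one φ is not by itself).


LHS = 48/π, RHS = 144/π. No, v is not the weak derivative of u.

u(x) = -2*x**2 - 2*x - 2, classical derivative u'(x) = -4*x - 2.
φ(x) = sin(πx/3), so φ'(x) = π*cos(π*x/3)/3.
Note φ(0) = φ(3) = 0, so the boundary term u·φ vanishes.
LHS = ∫_0^3 u(x) φ'(x) dx = ∫_0^3 (-2*π*x^2*cos(π*x/3)/3 - 2*π*x*cos(π*x/3)/3 - 2*π*cos(π*x/3)/3) dx. Term by term:
  ∫_0^3 -2*π*cos(π*x/3)/3 dx = 0;  ∫_0^3 -2*π*x*cos(π*x/3)/3 dx = 12/π;  ∫_0^3 -2*π*x^2*cos(π*x/3)/3 dx = 36/π.
Sum: 0 + 12/π + 36/π = 48/π.
So LHS = 48/π.
∫_0^3 v(x) φ(x) dx = ∫_0^3 (-12*x*sin(π*x/3) - 6*sin(π*x/3)) dx. Term by term:
  ∫_0^3 -6*sin(π*x/3) dx = -36/π;  ∫_0^3 -12*x*sin(π*x/3) dx = -108/π.
Sum: -36/π − 108/π = -144/π.
So RHS = -∫_0^3 v(x) φ(x) dx = 144/π.
LHS − RHS = -96/π ≠ 0, so the identity fails.
(For a valid weak derivative the identity must hold for EVERY test function, in particular this one. The failure shows v is NOT the weak derivative of u.)
Correct weak derivative would be u'(x) = -4*x - 2.


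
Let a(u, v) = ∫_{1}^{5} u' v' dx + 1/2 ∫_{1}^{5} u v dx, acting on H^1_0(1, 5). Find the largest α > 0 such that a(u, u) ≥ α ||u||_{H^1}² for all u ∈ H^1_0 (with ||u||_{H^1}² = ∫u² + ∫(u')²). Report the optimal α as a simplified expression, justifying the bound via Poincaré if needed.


α = (8 + π^2)/(π^2 + 16)

Coercivity of a(·,·) on H^1_0(1, 5) means a(u, u) ≥ α ||u||_{H^1}² for every u ∈ H^1_0.
The interval has length L = 4, and Poincaré/coercivity depend only on L. Here a(u, u) = ∫(u')² + (1/2)·∫u².
Here 0 < c = 1/2 < 1. The condition a(u,u) ≥ α||u||_{H^1}² reads (1−α)∫(u')² ≥ (α−c)∫u². Any admissible α is ≤ 1 (rapidly oscillating u have ∫u²/∫(u')² → 0), and α = 1 would force 0 ≥ (1−c)∫u², impossible since c < 1; so 1−α > 0. By the sharp Poincaré inequality on H^1_0 of an interval of length L, ∫(u')² ≥ (π/L)²∫u² with equality for the first sine mode sin(π(x−x₀)/L) (x₀ the left endpoint), so the inequality holds for all u iff (1−α)(π/L)² ≥ α − c, i.e. α ≤ ((π/L)² + c)/((π/L)² + 1) = (1 + c(L/π)²)/(1 + (L/π)²). With (π/L)² = π^2/16 and c = 1/2, the largest admissible constant is α = ((π/L)² + c)/((π/L)² + 1).
Simplifying, α = (8 + π^2)/(π^2 + 16).


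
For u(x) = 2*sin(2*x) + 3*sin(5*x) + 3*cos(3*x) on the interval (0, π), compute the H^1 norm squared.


||u||_{H^1(0,π)}^2 = -96 + 172*π

u'(x) = -9*sin(3*x) + 4*cos(2*x) + 15*cos(5*x).
Expand u² and (u')² and integrate term by term on (0, π), using: for integers n ≥ 1, ∫_0^π sin²(nx) dx = ∫_0^π cos²(nx) dx = π/2; for n ≠ n', ∫_0^π sin(nx)sin(n'x) dx = ∫_0^π cos(nx)cos(n'x) dx = 0; and by product-to-sum, ∫_0^π sin(nx)cos(n'x) dx = ½∫_0^π [sin((n+n')x) + sin((n−n')x)] dx, which is 0 when n+n' is even and 2n/(n²−n'²) when n+n' is odd (it need not vanish on (0, π)).
  u² squared terms: (2)²·∫sin(2x)² dx = 4·π/2 = 2*π;  (3)²·∫cos(3x)² dx = 9·π/2 = 9*π/2;  (3)²·∫sin(5x)² dx = 9·π/2 = 9*π/2.
  u² cross terms: 2·(2)·(3)·∫sin(2x)·cos(3x) dx = 12·(-4/5) = -48/5;  2·(2)·(3)·∫sin(2x)·sin(5x) dx = 12·(0) = 0;  2·(3)·(3)·∫cos(3x)·sin(5x) dx = 18·(0) = 0.
  So ∫_0^π u² dx = 2*π + 9*π/2 + 9*π/2 − 48/5 + 0 + 0 = -48/5 + 11*π.
  (u')² squared terms: (-9)²·∫sin(3x)² dx = 81·π/2 = 81*π/2;  (4)²·∫cos(2x)² dx = 16·π/2 = 8*π;  (15)²·∫cos(5x)² dx = 225·π/2 = 225*π/2.
  (u')² cross terms: 2·(-9)·(4)·∫sin(3x)·cos(2x) dx = -72·(6/5) = -432/5;  2·(-9)·(15)·∫sin(3x)·cos(5x) dx = -270·(0) = 0;  2·(4)·(15)·∫cos(2x)·cos(5x) dx = 120·(0) = 0.
  So ∫_0^π (u')² dx = 81*π/2 + 8*π + 225*π/2 − 432/5 + 0 + 0 = -432/5 + 161*π.
||u||_{H^1}^2 = (-48/5 + 11*π) + (-432/5 + 161*π) = -96 + 172*π.


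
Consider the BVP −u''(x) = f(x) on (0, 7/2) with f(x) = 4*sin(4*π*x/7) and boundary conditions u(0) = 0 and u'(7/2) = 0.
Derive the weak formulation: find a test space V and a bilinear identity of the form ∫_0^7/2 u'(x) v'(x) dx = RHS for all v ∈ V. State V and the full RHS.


V = {v ∈ H^1(0, 7/2) : v(0) = 0} (test functions vanish at x = 0 where u is specified); weak form: ∫_0^7/2 u'v' dx = ∫_0^7/2 (4*sin(4*π*x/7)) v dx for all v ∈ V.

Multiply both sides by a test function v and integrate from 0 to 7/2:
  ∫_0^7/2 −u''(x) v(x) dx = ∫_0^7/2 f(x) v(x) dx.
Integrate the LHS by parts once:
  ∫_0^7/2 −u'' v dx = −[u'(x) v(x)]_0^7/2 + ∫_0^7/2 u'(x) v'(x) dx.
Thus ∫_0^7/2 u'(x) v'(x) dx = ∫_0^7/2 f(x) v(x) dx + [u'(x) v(x)]_0^7/2.
Choose V so that boundary terms are either known or forced to vanish.
Mixed BC: u(0) = 0 (Dirichlet) and u'(7/2) = 0 (Neumann). Define V = {v ∈ H^1(0, 7/2) : v(0) = 0}. Then [u' v]_0^7/2 = u'(7/2)·v(7/2) − u'(0)·0 = 0.
Weak formulation: find u (satisfying any essential BC) such that ∫_0^7/2 u'(x) v'(x) dx = ∫_0^7/2 f v dx for all v ∈ V (Dirichlet at 0 absorbed into V; the Neumann datum at x = 7/2 is zero, so no boundary term remains).
Substituting f(x) = 4*sin(4*π*x/7), the right-hand side is ∫_0^7/2 (4*sin(4*π*x/7)) v dx.


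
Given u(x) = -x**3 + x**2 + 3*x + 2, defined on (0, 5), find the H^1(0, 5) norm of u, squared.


||u||_{H^1}^2 = 100985/14

The H^1 norm (squared) on an interval (0, L) is
  ||u||_{H^1}^2 = ∫_0^L u(x)^2 dx + ∫_0^L u'(x)^2 dx.
Compute u'(x) = -3*x**2 + 2*x + 3.
Then u(x)^2 = x**6 - 2*x**5 - 5*x**4 + 2*x**3 + 13*x**2 + 12*x + 4 and u'(x)^2 = 9*x**4 - 12*x**3 - 14*x**2 + 12*x + 9.
Integrate each monomial from 0 to 5 using ∫_0^5 c·x^n dx = c·5^(n+1)/(n+1):
  ∫_0^5 u(x)^2 dx = ∫_0^5 (x^6 - 2*x^5 - 5*x^4 + 2*x^3 + 13*x^2 + 12*x + 4) dx. Term by term:
    ∫_0^5 x^6 dx = 78125/7;  ∫_0^5 -2*x^5 dx = -15625/3;  ∫_0^5 -5*x^4 dx = -3125;
    ∫_0^5 2*x^3 dx = 625/2;  ∫_0^5 13*x^2 dx = 1625/3;  ∫_0^5 12*x dx = 150;
    ∫_0^5 4 dx = 20.
  Sum: 78125/7 − 15625/3 − 3125 + 625/2 + 1625/3 + 150 + 20 = 161765/42.
  ∫_0^5 u'(x)^2 dx = ∫_0^5 (9*x^4 - 12*x^3 - 14*x^2 + 12*x + 9) dx. Term by term:
    ∫_0^5 9*x^4 dx = 5625;  ∫_0^5 -12*x^3 dx = -1875;  ∫_0^5 -14*x^2 dx = -1750/3;
    ∫_0^5 12*x dx = 150;  ∫_0^5 9 dx = 45.
  Sum: 5625 − 1875 − 1750/3 + 150 + 45 = 10085/3.
Adding: ||u||_{H^1}^2 = 161765/42 + 10085/3 = 100985/14.


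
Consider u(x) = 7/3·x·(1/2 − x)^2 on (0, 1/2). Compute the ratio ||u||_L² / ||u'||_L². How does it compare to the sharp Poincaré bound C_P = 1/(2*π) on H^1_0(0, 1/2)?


||u||_L² / ||u'||_L² = sqrt(14)/28 < C_P = 1/(2*π).

u(x) = 7/3·x·(1/2 − x)^2, so u'(x) = 7*x^2 - 14*x/3 + 7/12.
u(x) = 7/3·x·(1/2 − x)^2 vanishes at x = 0 and x = 1/2, so u ∈ H^1_0(0, 1/2). Differentiate via the product rule and integrate the resulting polynomials term by term.
  ∫_0^1/2 u² dx = ∫_0^1/2 (49*x^6/9 - 98*x^5/9 + 49*x^4/6 - 49*x^3/18 + 49*x^2/144) dx. Term by term:
    ∫_0^1/2 49*x^6/9 dx = 7/1152;  ∫_0^1/2 -98*x^5/9 dx = -49/1728;  ∫_0^1/2 49*x^4/6 dx = 49/960;
    ∫_0^1/2 -49*x^3/18 dx = -49/1152;  ∫_0^1/2 49*x^2/144 dx = 49/3456.
  Sum: 7/1152 − 49/1728 + 49/960 − 49/1152 + 49/3456 = 7/17280.
  ∫_0^1/2 (u')² dx = ∫_0^1/2 (49*x^4 - 196*x^3/3 + 539*x^2/18 - 49*x/9 + 49/144) dx. Term by term:
    ∫_0^1/2 49*x^4 dx = 49/160;  ∫_0^1/2 -196*x^3/3 dx = -49/48;  ∫_0^1/2 539*x^2/18 dx = 539/432;
    ∫_0^1/2 -49*x/9 dx = -49/72;  ∫_0^1/2 49/144 dx = 49/288.
  Sum: 49/160 − 49/48 + 539/432 − 49/72 + 49/288 = 49/2160.
∫_0^1/2 u² dx = 7/17280, so ||u||_L² = sqrt(210)/720.
∫_0^1/2 (u')² dx = 49/2160, so ||u'||_L² = 7*sqrt(15)/180.
Ratio ||u||_L² / ||u'||_L² = sqrt(14)/28.
Sharp Poincaré constant on H^1_0(0, 1/2) is C_P = L/π = 1/(2*π), achieved by sin(2*π·x).
A polynomial bump cannot attain the sharp Poincaré constant (only the first sine eigenfunction does), so the ratio is strictly less than C_P, consistent with ||u||_L² ≤ C_P ||u'||_L².


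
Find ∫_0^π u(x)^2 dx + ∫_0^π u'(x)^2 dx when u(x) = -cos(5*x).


||u||_{H^1(0,π)}^2 = 13*π

u'(x) = 5*sin(5*x).
Expand u² and (u')² and integrate term by term on (0, π), using: for integers n ≥ 1, ∫_0^π sin²(nx) dx = ∫_0^π cos²(nx) dx = π/2; for n ≠ n', ∫_0^π sin(nx)sin(n'x) dx = ∫_0^π cos(nx)cos(n'x) dx = 0; and by product-to-sum, ∫_0^π sin(nx)cos(n'x) dx = ½∫_0^π [sin((n+n')x) + sin((n−n')x)] dx, which is 0 when n+n' is even and 2n/(n²−n'²) when n+n' is odd (it need not vanish on (0, π)).
  u² squared terms: (-1)²·∫cos(5x)² dx = 1·π/2 = π/2.
  So ∫_0^π u² dx = π/2.
  (u')² squared terms: (5)²·∫sin(5x)² dx = 25·π/2 = 25*π/2.
  So ∫_0^π (u')² dx = 25*π/2.
||u||_{H^1}^2 = (π/2) + (25*π/2) = 13*π.


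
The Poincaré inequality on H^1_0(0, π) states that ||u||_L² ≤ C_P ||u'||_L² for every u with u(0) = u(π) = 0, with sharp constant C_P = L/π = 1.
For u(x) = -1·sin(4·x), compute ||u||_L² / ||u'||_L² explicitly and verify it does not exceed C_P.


||u||_L² / ||u'||_L² = 1/4 < C_P = 1.

u(x) = -1·sin(4·x), so u'(x) = -4*cos(4*x).
Writing u(x) = A·sin(kπx/L) with A = -1 and k = 4, use ∫_0^L sin²(kπx/L) dx = L/2 and ∫_0^L cos²(kπx/L) dx = L/2.
u² = 1·sin²(4·x) and (u')² = 16·cos²(4·x), and each of sin², cos² integrates to L/2 = π/2 over (0, π).
∫_0^π u² dx = π/2, so ||u||_L² = sqrt(2)*sqrt(π)/2.
∫_0^π (u')² dx = 8*π, so ||u'||_L² = 2*sqrt(2)*sqrt(π).
Ratio ||u||_L² / ||u'||_L² = 1/4.
Sharp Poincaré constant on H^1_0(0, π) is C_P = L/π = 1, achieved by sin(x).
This is the k = 4 harmonic; the ratio L/(kπ) is strictly less than C_P = L/π, consistent with the sharp inequality ||u||_L² ≤ C_P ||u'||_L².


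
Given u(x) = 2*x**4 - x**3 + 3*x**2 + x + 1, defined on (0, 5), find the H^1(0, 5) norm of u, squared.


||u||_{H^1}^2 = 26525455/18

The H^1 norm (squared) on an interval (0, L) is
  ||u||_{H^1}^2 = ∫_0^L u(x)^2 dx + ∫_0^L u'(x)^2 dx.
Compute u'(x) = 8*x**3 - 3*x**2 + 6*x + 1.
Then u(x)^2 = 4*x**8 - 4*x**7 + 13*x**6 - 2*x**5 + 11*x**4 + 4*x**3 + 7*x**2 + 2*x + 1 and u'(x)^2 = 64*x**6 - 48*x**5 + 105*x**4 - 20*x**3 + 30*x**2 + 12*x + 1.
Integrate each monomial from 0 to 5 using ∫_0^5 c·x^n dx = c·5^(n+1)/(n+1):
  ∫_0^5 u(x)^2 dx = ∫_0^5 (4*x^8 - 4*x^7 + 13*x^6 - 2*x^5 + 11*x^4 + 4*x^3 + 7*x^2 + 2*x + 1) dx. Term by term:
    ∫_0^5 4*x^8 dx = 7812500/9;  ∫_0^5 -4*x^7 dx = -390625/2;  ∫_0^5 13*x^6 dx = 1015625/7;
    ∫_0^5 -2*x^5 dx = -15625/3;  ∫_0^5 11*x^4 dx = 6875;  ∫_0^5 4*x^3 dx = 625;
    ∫_0^5 7*x^2 dx = 875/3;  ∫_0^5 2*x dx = 25;  ∫_0^5 1 dx = 5.
  Sum: 7812500/9 − 390625/2 + 1015625/7 − 15625/3 + 6875 + 625 + 875/3 + 25 + 5 = 103376155/126.
  ∫_0^5 u'(x)^2 dx = ∫_0^5 (64*x^6 - 48*x^5 + 105*x^4 - 20*x^3 + 30*x^2 + 12*x + 1) dx. Term by term:
    ∫_0^5 64*x^6 dx = 5000000/7;  ∫_0^5 -48*x^5 dx = -125000;  ∫_0^5 105*x^4 dx = 65625;
    ∫_0^5 -20*x^3 dx = -3125;  ∫_0^5 30*x^2 dx = 1250;  ∫_0^5 12*x dx = 150;
    ∫_0^5 1 dx = 5.
  Sum: 5000000/7 − 125000 + 65625 − 3125 + 1250 + 150 + 5 = 4572335/7.
Adding: ||u||_{H^1}^2 = 103376155/126 + 4572335/7 = 26525455/18.


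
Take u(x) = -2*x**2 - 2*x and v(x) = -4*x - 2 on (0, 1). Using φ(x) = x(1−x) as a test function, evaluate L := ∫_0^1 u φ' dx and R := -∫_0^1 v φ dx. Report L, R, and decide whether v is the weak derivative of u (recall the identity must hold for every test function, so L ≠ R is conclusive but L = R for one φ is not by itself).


LHS = 2/3, RHS = 2/3. Yes, v = u' weakly.

u(x) = -2*x**2 - 2*x, classical derivative u'(x) = -4*x - 2.
φ(x) = x(1−x), so φ'(x) = 1 - 2*x.
Note φ(0) = φ(1) = 0, so the boundary term u·φ vanishes.
LHS = ∫_0^1 u(x) φ'(x) dx = ∫_0^1 (4*x^3 + 2*x^2 - 2*x) dx. Term by term:
  ∫_0^1 4*x^3 dx = 1;  ∫_0^1 2*x^2 dx = 2/3;  ∫_0^1 -2*x dx = -1.
Sum: 1 + 2/3 − 1 = 2/3.
So LHS = 2/3.
∫_0^1 v(x) φ(x) dx = ∫_0^1 (4*x^3 - 2*x^2 - 2*x) dx. Term by term:
  ∫_0^1 4*x^3 dx = 1;  ∫_0^1 -2*x^2 dx = -2/3;  ∫_0^1 -2*x dx = -1.
Sum: 1 − 2/3 − 1 = -2/3.
So RHS = -∫_0^1 v(x) φ(x) dx = 2/3.
LHS = RHS, so the identity holds for this test φ.
Moreover u is smooth here and v(x) = u'(x) = -4*x - 2 pointwise, so the identity holds for every test function. Hence v is the weak derivative of u.


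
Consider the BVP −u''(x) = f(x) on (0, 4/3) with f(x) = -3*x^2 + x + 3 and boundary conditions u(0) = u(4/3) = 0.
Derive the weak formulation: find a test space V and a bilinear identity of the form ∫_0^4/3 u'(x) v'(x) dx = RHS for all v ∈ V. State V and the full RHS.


V = H^1_0(0, 4/3) (so v(0) = v(4/3) = 0); weak form: ∫_0^4/3 u'v' dx = ∫_0^4/3 (-3*x^2 + x + 3) v dx for all v ∈ V.

Multiply both sides by a test function v and integrate from 0 to 4/3:
  ∫_0^4/3 −u''(x) v(x) dx = ∫_0^4/3 f(x) v(x) dx.
Integrate the LHS by parts once:
  ∫_0^4/3 −u'' v dx = −[u'(x) v(x)]_0^4/3 + ∫_0^4/3 u'(x) v'(x) dx.
Thus ∫_0^4/3 u'(x) v'(x) dx = ∫_0^4/3 f(x) v(x) dx + [u'(x) v(x)]_0^4/3.
Choose V so that boundary terms are either known or forced to vanish.
u is Dirichlet: u(0) = u(4/3) = 0. Let V = H^1_0(0, 4/3); then v(0) = v(4/3) = 0, and [u' v]_0^4/3 = 0.
Weak formulation: find u (satisfying any essential BC) such that ∫_0^4/3 u'(x) v'(x) dx = ∫_0^4/3 f v dx for all v ∈ V.
Substituting f(x) = -3*x^2 + x + 3, the right-hand side is ∫_0^4/3 (-3*x^2 + x + 3) v dx.


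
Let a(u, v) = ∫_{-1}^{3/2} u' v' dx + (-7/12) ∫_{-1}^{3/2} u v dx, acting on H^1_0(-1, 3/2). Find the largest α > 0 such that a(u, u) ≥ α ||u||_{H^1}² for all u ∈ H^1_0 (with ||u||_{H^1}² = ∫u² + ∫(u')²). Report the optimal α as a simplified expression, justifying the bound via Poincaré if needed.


α = (-175 + 48*π^2)/(12*(25 + 4*π^2))

Coercivity of a(·,·) on H^1_0(-1, 3/2) means a(u, u) ≥ α ||u||_{H^1}² for every u ∈ H^1_0.
The interval has length L = 5/2, and Poincaré/coercivity depend only on L. Here a(u, u) = ∫(u')² + (-7/12)·∫u².
Here c = -7/12 < 0 with |c| < (π/L)² = 4*π^2/25, so coercivity still holds. The condition a(u,u) ≥ α||u||_{H^1}² reads (1−α)∫(u')² ≥ (α−c)∫u². Any admissible α is ≤ 1 (rapidly oscillating u have ∫u²/∫(u')² → 0), and α = 1 would force 0 ≥ (1−c)∫u², impossible since c < 1; so 1−α > 0. By the sharp Poincaré inequality on H^1_0 of an interval of length L, ∫(u')² ≥ (π/L)²∫u² with equality for the first sine mode sin(π(x−x₀)/L) (x₀ the left endpoint), so the inequality holds for all u iff (1−α)(π/L)² ≥ α − c, i.e. α ≤ ((π/L)² + c)/((π/L)² + 1) = (1 + c(L/π)²)/(1 + (L/π)²). (Direct route, valid since c ≤ 0: Poincaré gives c∫u² ≥ c(L/π)²∫(u')², so a(u,u) ≥ (1 + c(L/π)²)∫(u')², while ||u||_{H^1}² ≤ (1 + (L/π)²)∫(u')²; dividing yields the same α.) With (π/L)² = 4*π^2/25 and c = -7/12, the largest admissible constant is α = ((π/L)² + c)/((π/L)² + 1).
Simplifying, α = (-175 + 48*π^2)/(12*(25 + 4*π^2)).


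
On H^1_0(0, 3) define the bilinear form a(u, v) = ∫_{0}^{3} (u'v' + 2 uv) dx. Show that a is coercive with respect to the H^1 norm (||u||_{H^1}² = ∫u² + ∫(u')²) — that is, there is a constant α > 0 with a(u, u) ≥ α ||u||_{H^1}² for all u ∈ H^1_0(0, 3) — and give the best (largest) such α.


α = 1

Coercivity of a(·,·) on H^1_0(0, 3) means a(u, u) ≥ α ||u||_{H^1}² for every u ∈ H^1_0.
The interval has length L = 3, and Poincaré/coercivity depend only on L. Here a(u, u) = ∫(u')² + (2)·∫u².
Here c = 2 ≥ 1, so a(u,u) = ∫(u')² + c∫u² ≥ ∫(u')² + ∫u² = ||u||_{H^1}², i.e. α = 1 works. No larger α is possible: a(u,u) ≥ α||u||_{H^1}² means (1−α)∫(u')² ≥ (α−c)∫u², and for the modes u_n = sin(nπ(x−x₀)/L) (x₀ the left endpoint) one has ∫u_n²/∫(u_n')² = (L/(nπ))² → 0, so a(u_n,u_n)/||u_n||_{H^1}² → 1. Hence the optimal constant is α = 1.
Therefore α = 1.


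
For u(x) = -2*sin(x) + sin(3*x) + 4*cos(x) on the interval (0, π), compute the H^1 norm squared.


||u||_{H^1(0,π)}^2 = 25*π

u'(x) = -4*sin(x) - 2*cos(x) + 3*cos(3*x).
Expand u² and (u')² and integrate term by term on (0, π), using: for integers n ≥ 1, ∫_0^π sin²(nx) dx = ∫_0^π cos²(nx) dx = π/2; for n ≠ n', ∫_0^π sin(nx)sin(n'x) dx = ∫_0^π cos(nx)cos(n'x) dx = 0; and by product-to-sum, ∫_0^π sin(nx)cos(n'x) dx = ½∫_0^π [sin((n+n')x) + sin((n−n')x)] dx, which is 0 when n+n' is even and 2n/(n²−n'²) when n+n' is odd (it need not vanish on (0, π)).
  u² squared terms: (-2)²·∫sin(x)² dx = 4·π/2 = 2*π;  (4)²·∫cos(x)² dx = 16·π/2 = 8*π;  (1)²·∫sin(3x)² dx = 1·π/2 = π/2.
  u² cross terms: 2·(-2)·(4)·∫sin(x)·cos(x) dx = -16·(0) = 0;  2·(-2)·(1)·∫sin(x)·sin(3x) dx = -4·(0) = 0;  2·(4)·(1)·∫cos(x)·sin(3x) dx = 8·(0) = 0.
  So ∫_0^π u² dx = 2*π + 8*π + π/2 + 0 + 0 + 0 = 21*π/2.
  (u')² squared terms: (-4)²·∫sin(x)² dx = 16·π/2 = 8*π;  (-2)²·∫cos(x)² dx = 4·π/2 = 2*π;  (3)²·∫cos(3x)² dx = 9·π/2 = 9*π/2.
  (u')² cross terms: 2·(-4)·(-2)·∫sin(x)·cos(x) dx = 16·(0) = 0;  2·(-4)·(3)·∫sin(x)·cos(3x) dx = -24·(0) = 0;  2·(-2)·(3)·∫cos(x)·cos(3x) dx = -12·(0) = 0.
  So ∫_0^π (u')² dx = 8*π + 2*π + 9*π/2 + 0 + 0 + 0 = 29*π/2.
||u||_{H^1}^2 = (21*π/2) + (29*π/2) = 25*π.


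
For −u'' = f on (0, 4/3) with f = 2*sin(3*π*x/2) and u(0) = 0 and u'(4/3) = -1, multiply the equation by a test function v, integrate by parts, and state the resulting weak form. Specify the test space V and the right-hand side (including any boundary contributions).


V = {v ∈ H^1(0, 4/3) : v(0) = 0} (test functions vanish at x = 0 where u is specified); weak form: ∫_0^4/3 u'v' dx = ∫_0^4/3 (2*sin(3*π*x/2)) v dx − v(4/3) for all v ∈ V.

Multiply both sides by a test function v and integrate from 0 to 4/3:
  ∫_0^4/3 −u''(x) v(x) dx = ∫_0^4/3 f(x) v(x) dx.
Integrate the LHS by parts once:
  ∫_0^4/3 −u'' v dx = −[u'(x) v(x)]_0^4/3 + ∫_0^4/3 u'(x) v'(x) dx.
Thus ∫_0^4/3 u'(x) v'(x) dx = ∫_0^4/3 f(x) v(x) dx + [u'(x) v(x)]_0^4/3.
Choose V so that boundary terms are either known or forced to vanish.
Mixed BC: u(0) = 0 (Dirichlet) and u'(4/3) = -1 (Neumann). Define V = {v ∈ H^1(0, 4/3) : v(0) = 0}. Then [u' v]_0^4/3 = u'(4/3)·v(4/3) − u'(0)·0 = − v(4/3).
Weak formulation: find u (satisfying any essential BC) such that ∫_0^4/3 u'(x) v'(x) dx = ∫_0^4/3 f v dx − v(4/3) for all v ∈ V (Dirichlet at 0 absorbed into V; Neumann datum at x = 4/3 contributes the boundary term).
Substituting f(x) = 2*sin(3*π*x/2), the right-hand side is ∫_0^4/3 (2*sin(3*π*x/2)) v dx − v(4/3).


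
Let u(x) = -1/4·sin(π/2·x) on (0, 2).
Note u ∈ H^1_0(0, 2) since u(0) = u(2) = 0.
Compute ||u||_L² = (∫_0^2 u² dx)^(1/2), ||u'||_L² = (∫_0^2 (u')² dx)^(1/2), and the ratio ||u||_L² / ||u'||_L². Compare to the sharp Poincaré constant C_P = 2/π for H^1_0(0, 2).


||u||_L² / ||u'||_L² = 2/π = C_P.

u(x) = -1/4·sin(π/2·x), so u'(x) = -π*cos(π*x/2)/8.
Writing u(x) = A·sin(kπx/L) with A = -1/4 and k = 1, use ∫_0^L sin²(kπx/L) dx = L/2 and ∫_0^L cos²(kπx/L) dx = L/2.
u² = 1/16·sin²(π/2·x) and (u')² = π^2/64·cos²(π/2·x), and each of sin², cos² integrates to L/2 = 1 over (0, 2).
∫_0^2 u² dx = 1/16, so ||u||_L² = 1/4.
∫_0^2 (u')² dx = π^2/64, so ||u'||_L² = π/8.
Ratio ||u||_L² / ||u'||_L² = 2/π.
Sharp Poincaré constant on H^1_0(0, 2) is C_P = L/π = 2/π, achieved by sin(π/2·x).
This is the k = 1 eigenfunction (up to amplitude), so the ratio equals the sharp Poincaré constant exactly.


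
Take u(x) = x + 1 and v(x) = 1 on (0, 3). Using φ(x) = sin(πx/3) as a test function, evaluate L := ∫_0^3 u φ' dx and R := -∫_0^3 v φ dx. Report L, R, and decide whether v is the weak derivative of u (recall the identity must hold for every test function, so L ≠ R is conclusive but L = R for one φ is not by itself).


LHS = -6/π, RHS = -6/π. Yes, v = u' weakly.

u(x) = x + 1, classical derivative u'(x) = 1.
φ(x) = sin(πx/3), so φ'(x) = π*cos(π*x/3)/3.
Note φ(0) = φ(3) = 0, so the boundary term u·φ vanishes.
LHS = ∫_0^3 u(x) φ'(x) dx = ∫_0^3 (π*x*cos(π*x/3)/3 + π*cos(π*x/3)/3) dx. Term by term:
  ∫_0^3 π*cos(π*x/3)/3 dx = 0;  ∫_0^3 π*x*cos(π*x/3)/3 dx = -6/π.
Sum: 0 − 6/π = -6/π.
So LHS = -6/π.
∫_0^3 v(x) φ(x) dx = ∫_0^3 (sin(π*x/3)) dx. Term by term:
  ∫_0^3 sin(π*x/3) dx = 6/π.
So RHS = -∫_0^3 v(x) φ(x) dx = -6/π.
LHS = RHS, so the identity holds for this test φ.
Moreover u is smooth here and v(x) = u'(x) = 1 pointwise, so the identity holds for every test function. Hence v is the weak derivative of u.


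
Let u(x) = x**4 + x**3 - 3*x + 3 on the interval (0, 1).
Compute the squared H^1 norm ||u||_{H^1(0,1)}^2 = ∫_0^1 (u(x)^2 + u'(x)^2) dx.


||u||_{H^1}^2 = 11453/1260

The H^1 norm (squared) on an interval (0, L) is
  ||u||_{H^1}^2 = ∫_0^L u(x)^2 dx + ∫_0^L u'(x)^2 dx.
Compute u'(x) = 4*x**3 + 3*x**2 - 3.
Then u(x)^2 = x**8 + 2*x**7 + x**6 - 6*x**5 + 6*x**3 + 9*x**2 - 18*x + 9 and u'(x)^2 = 16*x**6 + 24*x**5 + 9*x**4 - 24*x**3 - 18*x**2 + 9.
Integrate each monomial from 0 to 1 using ∫_0^1 c·x^n dx = c·1^(n+1)/(n+1):
  ∫_0^1 u(x)^2 dx = ∫_0^1 (x^8 + 2*x^7 + x^6 - 6*x^5 + 6*x^3 + 9*x^2 - 18*x + 9) dx. Term by term:
    ∫_0^1 x^8 dx = 1/9;  ∫_0^1 2*x^7 dx = 1/4;  ∫_0^1 x^6 dx = 1/7;
    ∫_0^1 -6*x^5 dx = -1;  ∫_0^1 6*x^3 dx = 3/2;  ∫_0^1 9*x^2 dx = 3;
    ∫_0^1 -18*x dx = -9;  ∫_0^1 9 dx = 9.
  Sum: 1/9 + 1/4 + 1/7 − 1 + 3/2 + 3 − 9 + 9 = 1009/252.
  ∫_0^1 u'(x)^2 dx = ∫_0^1 (16*x^6 + 24*x^5 + 9*x^4 - 24*x^3 - 18*x^2 + 9) dx. Term by term:
    ∫_0^1 16*x^6 dx = 16/7;  ∫_0^1 24*x^5 dx = 4;  ∫_0^1 9*x^4 dx = 9/5;
    ∫_0^1 -24*x^3 dx = -6;  ∫_0^1 -18*x^2 dx = -6;  ∫_0^1 9 dx = 9.
  Sum: 16/7 + 4 + 9/5 − 6 − 6 + 9 = 178/35.
Adding: ||u||_{H^1}^2 = 1009/252 + 178/35 = 11453/1260.


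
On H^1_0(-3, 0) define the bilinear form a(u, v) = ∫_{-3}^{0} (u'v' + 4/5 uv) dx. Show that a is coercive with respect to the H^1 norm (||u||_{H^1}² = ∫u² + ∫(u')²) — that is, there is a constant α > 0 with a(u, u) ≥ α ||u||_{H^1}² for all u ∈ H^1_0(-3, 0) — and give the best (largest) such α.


α = (36/5 + π^2)/(9 + π^2)

Coercivity of a(·,·) on H^1_0(-3, 0) means a(u, u) ≥ α ||u||_{H^1}² for every u ∈ H^1_0.
The interval has length L = 3, and Poincaré/coercivity depend only on L. Here a(u, u) = ∫(u')² + (4/5)·∫u².
Here 0 < c = 4/5 < 1. The condition a(u,u) ≥ α||u||_{H^1}² reads (1−α)∫(u')² ≥ (α−c)∫u². Any admissible α is ≤ 1 (rapidly oscillating u have ∫u²/∫(u')² → 0), and α = 1 would force 0 ≥ (1−c)∫u², impossible since c < 1; so 1−α > 0. By the sharp Poincaré inequality on H^1_0 of an interval of length L, ∫(u')² ≥ (π/L)²∫u² with equality for the first sine mode sin(π(x−x₀)/L) (x₀ the left endpoint), so the inequality holds for all u iff (1−α)(π/L)² ≥ α − c, i.e. α ≤ ((π/L)² + c)/((π/L)² + 1) = (1 + c(L/π)²)/(1 + (L/π)²). With (π/L)² = π^2/9 and c = 4/5, the largest admissible constant is α = ((π/L)² + c)/((π/L)² + 1).
Simplifying, α = (36/5 + π^2)/(9 + π^2).
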